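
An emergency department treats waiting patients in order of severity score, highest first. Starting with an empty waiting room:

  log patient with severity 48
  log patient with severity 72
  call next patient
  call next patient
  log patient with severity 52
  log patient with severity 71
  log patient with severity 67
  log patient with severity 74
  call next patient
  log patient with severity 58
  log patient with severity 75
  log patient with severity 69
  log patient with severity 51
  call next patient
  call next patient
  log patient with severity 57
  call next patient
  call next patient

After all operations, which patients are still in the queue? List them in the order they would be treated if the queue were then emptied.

insert 48 → {48}
insert 72 → {72, 48}
call next patient → 72; now {48}
call next patient → 48; now {}
insert 52 → {52}
insert 71 → {71, 52}
insert 67 → {71, 67, 52}
insert 74 → {74, 71, 67, 52}
call next patient → 74; now {71, 67, 52}
insert 58 → {71, 67, 58, 52}
insert 75 → {75, 71, 67, 58, 52}
insert 69 → {75, 71, 69, 67, 58, 52}
insert 51 → {75, 71, 69, 67, 58, 52, 51}
call next patient → 75; now {71, 69, 67, 58, 52, 51}
call next patient → 71; now {69, 67, 58, 52, 51}
insert 57 → {69, 67, 58, 57, 52, 51}
call next patient → 69; now {67, 58, 57, 52, 51}
call next patient → 67; now {58, 57, 52, 51}

58 → 57 → 52 → 51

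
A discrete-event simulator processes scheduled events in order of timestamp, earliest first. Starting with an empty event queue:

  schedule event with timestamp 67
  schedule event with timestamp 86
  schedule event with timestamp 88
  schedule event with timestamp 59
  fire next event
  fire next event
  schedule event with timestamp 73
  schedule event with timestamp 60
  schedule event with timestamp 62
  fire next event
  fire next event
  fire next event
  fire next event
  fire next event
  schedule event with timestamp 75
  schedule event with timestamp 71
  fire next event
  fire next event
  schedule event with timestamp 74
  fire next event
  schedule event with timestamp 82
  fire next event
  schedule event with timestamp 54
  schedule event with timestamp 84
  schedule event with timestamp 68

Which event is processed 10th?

74

insert 67 → {67}
insert 86 → {67, 86}
insert 88 → {67, 86, 88}
insert 59 → {59, 67, 86, 88}
fire next event → 59; now {67, 86, 88}
fire next event → 67; now {86, 88}
insert 73 → {73, 86, 88}
insert 60 → {60, 73, 86, 88}
insert 62 → {60, 62, 73, 86, 88}
fire next event → 60; now {62, 73, 86, 88}
fire next event → 62; now {73, 86, 88}
fire next event → 73; now {86, 88}
fire next event → 86; now {88}
fire next event → 88; now {}
insert 75 → {75}
insert 71 → {71, 75}
fire next event → 71; now {75}
fire next event → 75; now {}
insert 74 → {74}
fire next event → 74; now {}
insert 82 → {82}
fire next event → 82; now {}
insert 54 → {54}
insert 84 → {54, 84}
insert 68 → {54, 68, 84}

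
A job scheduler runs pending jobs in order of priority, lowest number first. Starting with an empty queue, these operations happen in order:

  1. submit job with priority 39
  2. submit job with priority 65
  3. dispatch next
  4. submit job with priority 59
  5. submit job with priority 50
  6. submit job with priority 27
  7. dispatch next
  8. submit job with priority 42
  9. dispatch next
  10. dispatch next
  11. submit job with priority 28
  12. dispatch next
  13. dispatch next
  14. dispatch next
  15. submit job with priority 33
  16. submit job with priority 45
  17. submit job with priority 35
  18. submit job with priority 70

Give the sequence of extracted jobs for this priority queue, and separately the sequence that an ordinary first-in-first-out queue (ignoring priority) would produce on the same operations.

insert 39 → {39}
insert 65 → {39, 65}
dispatch next → 39; now {65}
insert 59 → {59, 65}
insert 50 → {50, 59, 65}
insert 27 → {27, 50, 59, 65}
dispatch next → 27; now {50, 59, 65}
insert 42 → {42, 50, 59, 65}
dispatch next → 42; now {50, 59, 65}
dispatch next → 50; now {59, 65}
insert 28 → {28, 59, 65}
dispatch next → 28; now {59, 65}
dispatch next → 59; now {65}
dispatch next → 65; now {}
insert 33 → {33}
insert 45 → {33, 45}
insert 35 → {33, 35, 45}
insert 70 → {33, 35, 45, 70}

priority queue: 39 → 27 → 42 → 50 → 28 → 59 → 65; FIFO queue: 39, 65, 59, 50, 27, 42, 28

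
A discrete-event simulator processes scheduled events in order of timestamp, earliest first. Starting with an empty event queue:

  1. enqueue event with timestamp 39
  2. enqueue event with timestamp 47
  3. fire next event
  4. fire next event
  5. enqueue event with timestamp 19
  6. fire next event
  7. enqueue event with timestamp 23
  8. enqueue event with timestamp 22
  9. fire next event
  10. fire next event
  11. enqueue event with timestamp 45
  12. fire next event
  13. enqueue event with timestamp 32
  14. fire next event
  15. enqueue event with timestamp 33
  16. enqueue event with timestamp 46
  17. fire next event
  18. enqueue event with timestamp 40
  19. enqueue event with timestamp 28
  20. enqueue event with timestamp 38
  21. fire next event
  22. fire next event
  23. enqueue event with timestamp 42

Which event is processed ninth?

28

insert 39 → {39}
insert 47 → {39, 47}
fire next event → 39; now {47}
fire next event → 47; now {}
insert 19 → {19}
fire next event → 19; now {}
insert 23 → {23}
insert 22 → {22, 23}
fire next event → 22; now {23}
fire next event → 23; now {}
insert 45 → {45}
fire next event → 45; now {}
insert 32 → {32}
fire next event → 32; now {}
insert 33 → {33}
insert 46 → {33, 46}
fire next event → 33; now {46}
insert 40 → {40, 46}
insert 28 → {28, 40, 46}
insert 38 → {28, 38, 40, 46}
fire next event → 28; now {38, 40, 46}
fire next event → 38; now {40, 46}
insert 42 → {40, 42, 46}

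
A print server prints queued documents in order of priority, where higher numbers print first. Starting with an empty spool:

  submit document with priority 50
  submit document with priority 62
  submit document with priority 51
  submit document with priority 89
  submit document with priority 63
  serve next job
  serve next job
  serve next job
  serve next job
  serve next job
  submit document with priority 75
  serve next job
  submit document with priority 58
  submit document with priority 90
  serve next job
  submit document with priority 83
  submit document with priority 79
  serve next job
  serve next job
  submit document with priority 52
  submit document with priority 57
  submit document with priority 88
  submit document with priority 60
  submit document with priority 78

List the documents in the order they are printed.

insert 50 → {50}
insert 62 → {62, 50}
insert 51 → {62, 51, 50}
insert 89 → {89, 62, 51, 50}
insert 63 → {89, 63, 62, 51, 50}
serve next job → 89; now {63, 62, 51, 50}
serve next job → 63; now {62, 51, 50}
serve next job → 62; now {51, 50}
serve next job → 51; now {50}
serve next job → 50; now {}
insert 75 → {75}
serve next job → 75; now {}
insert 58 → {58}
insert 90 → {90, 58}
serve next job → 90; now {58}
insert 83 → {83, 58}
insert 79 → {83, 79, 58}
serve next job → 83; now {79, 58}
serve next job → 79; now {58}
insert 52 → {58, 52}
insert 57 → {58, 57, 52}
insert 88 → {88, 58, 57, 52}
insert 60 → {88, 60, 58, 57, 52}
insert 78 → {88, 78, 60, 58, 57, 52}

[89, 63, 62, 51, 50, 75, 90, 83, 79]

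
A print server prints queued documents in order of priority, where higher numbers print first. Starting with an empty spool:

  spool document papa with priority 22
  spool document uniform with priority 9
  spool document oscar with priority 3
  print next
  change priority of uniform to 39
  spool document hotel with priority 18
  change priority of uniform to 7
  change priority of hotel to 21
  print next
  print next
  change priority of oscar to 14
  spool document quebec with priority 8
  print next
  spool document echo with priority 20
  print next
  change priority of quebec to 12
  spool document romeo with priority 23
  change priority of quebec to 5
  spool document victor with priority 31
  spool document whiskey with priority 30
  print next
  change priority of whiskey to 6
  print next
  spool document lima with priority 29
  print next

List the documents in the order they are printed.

add papa (priority 22) → {papa:22}
add uniform (priority 9) → {papa:22, uniform:9}
add oscar (priority 3) → {papa:22, uniform:9, oscar:3}
print next → papa; now {uniform:9, oscar:3}
update uniform to priority 39 → {uniform:39, oscar:3}
add hotel (priority 18) → {uniform:39, hotel:18, oscar:3}
update uniform to priority 7 → {hotel:18, uniform:7, oscar:3}
update hotel to priority 21 → {hotel:21, uniform:7, oscar:3}
print next → hotel; now {uniform:7, oscar:3}
print next → uniform; now {oscar:3}
update oscar to priority 14 → {oscar:14}
add quebec (priority 8) → {oscar:14, quebec:8}
print next → oscar; now {quebec:8}
add echo (priority 20) → {echo:20, quebec:8}
print next → echo; now {quebec:8}
update quebec to priority 12 → {quebec:12}
add romeo (priority 23) → {romeo:23, quebec:12}
update quebec to priority 5 → {romeo:23, quebec:5}
add victor (priority 31) → {victor:31, romeo:23, quebec:5}
add whiskey (priority 30) → {victor:31, whiskey:30, romeo:23, quebec:5}
print next → victor; now {whiskey:30, romeo:23, quebec:5}
update whiskey to priority 6 → {romeo:23, whiskey:6, quebec:5}
print next → romeo; now {whiskey:6, quebec:5}
add lima (priority 29) → {lima:29, whiskey:6, quebec:5}
print next → lima; now {whiskey:6, quebec:5}

papa → hotel → uniform → oscar → echo → victor → romeo → lima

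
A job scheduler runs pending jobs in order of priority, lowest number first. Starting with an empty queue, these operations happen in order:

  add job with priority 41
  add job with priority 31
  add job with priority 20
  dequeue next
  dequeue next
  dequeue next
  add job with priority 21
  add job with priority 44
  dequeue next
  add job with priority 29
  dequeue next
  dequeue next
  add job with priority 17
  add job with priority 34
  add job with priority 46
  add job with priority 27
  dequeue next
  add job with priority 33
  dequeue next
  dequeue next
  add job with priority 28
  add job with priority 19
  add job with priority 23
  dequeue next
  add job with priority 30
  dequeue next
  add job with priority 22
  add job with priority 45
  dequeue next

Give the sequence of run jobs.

insert 41 → {41}
insert 31 → {31, 41}
insert 20 → {20, 31, 41}
dequeue next → 20; now {31, 41}
dequeue next → 31; now {41}
dequeue next → 41; now {}
insert 21 → {21}
insert 44 → {21, 44}
dequeue next → 21; now {44}
insert 29 → {29, 44}
dequeue next → 29; now {44}
dequeue next → 44; now {}
insert 17 → {17}
insert 34 → {17, 34}
insert 46 → {17, 34, 46}
insert 27 → {17, 27, 34, 46}
dequeue next → 17; now {27, 34, 46}
insert 33 → {27, 33, 34, 46}
dequeue next → 27; now {33, 34, 46}
dequeue next → 33; now {34, 46}
insert 28 → {28, 34, 46}
insert 19 → {19, 28, 34, 46}
insert 23 → {19, 23, 28, 34, 46}
dequeue next → 19; now {23, 28, 34, 46}
insert 30 → {23, 28, 30, 34, 46}
dequeue next → 23; now {28, 30, 34, 46}
insert 22 → {22, 28, 30, 34, 46}
insert 45 → {22, 28, 30, 34, 45, 46}
dequeue next → 22; now {28, 30, 34, 45, 46}

20, 31, 41, 21, 29, 44, 17, 27, 33, 19, 23, 22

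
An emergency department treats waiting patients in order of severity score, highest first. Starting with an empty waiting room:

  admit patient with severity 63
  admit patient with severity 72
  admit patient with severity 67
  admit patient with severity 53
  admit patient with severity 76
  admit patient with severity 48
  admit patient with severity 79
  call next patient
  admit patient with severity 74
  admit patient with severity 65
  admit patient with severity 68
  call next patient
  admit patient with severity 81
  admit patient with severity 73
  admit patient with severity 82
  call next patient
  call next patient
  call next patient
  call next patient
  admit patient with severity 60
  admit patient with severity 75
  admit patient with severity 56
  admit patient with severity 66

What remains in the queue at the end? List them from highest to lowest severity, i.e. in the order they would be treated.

75 → 72 → 68 → 67 → 66 → 65 → 63 → 60 → 56 → 53 → 48

insert 63 → {63}
insert 72 → {72, 63}
insert 67 → {72, 67, 63}
insert 53 → {72, 67, 63, 53}
insert 76 → {76, 72, 67, 63, 53}
insert 48 → {76, 72, 67, 63, 53, 48}
insert 79 → {79, 76, 72, 67, 63, 53, 48}
call next patient → 79; now {76, 72, 67, 63, 53, 48}
insert 74 → {76, 74, 72, 67, 63, 53, 48}
insert 65 → {76, 74, 72, 67, 65, 63, 53, 48}
insert 68 → {76, 74, 72, 68, 67, 65, 63, 53, 48}
call next patient → 76; now {74, 72, 68, 67, 65, 63, 53, 48}
insert 81 → {81, 74, 72, 68, 67, 65, 63, 53, 48}
insert 73 → {81, 74, 73, 72, 68, 67, 65, 63, 53, 48}
insert 82 → {82, 81, 74, 73, 72, 68, 67, 65, 63, 53, 48}
call next patient → 82; now {81, 74, 73, 72, 68, 67, 65, 63, 53, 48}
call next patient → 81; now {74, 73, 72, 68, 67, 65, 63, 53, 48}
call next patient → 74; now {73, 72, 68, 67, 65, 63, 53, 48}
call next patient → 73; now {72, 68, 67, 65, 63, 53, 48}
insert 60 → {72, 68, 67, 65, 63, 60, 53, 48}
insert 75 → {75, 72, 68, 67, 65, 63, 60, 53, 48}
insert 56 → {75, 72, 68, 67, 65, 63, 60, 56, 53, 48}
insert 66 → {75, 72, 68, 67, 66, 65, 63, 60, 56, 53, 48}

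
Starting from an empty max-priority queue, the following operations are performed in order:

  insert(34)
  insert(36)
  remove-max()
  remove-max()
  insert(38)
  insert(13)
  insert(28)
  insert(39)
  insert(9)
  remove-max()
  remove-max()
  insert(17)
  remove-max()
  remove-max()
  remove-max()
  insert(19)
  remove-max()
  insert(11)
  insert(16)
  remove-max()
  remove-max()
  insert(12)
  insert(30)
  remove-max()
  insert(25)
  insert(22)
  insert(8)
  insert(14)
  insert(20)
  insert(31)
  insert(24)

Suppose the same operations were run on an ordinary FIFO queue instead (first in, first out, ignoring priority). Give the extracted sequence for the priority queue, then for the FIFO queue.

priority queue: 36, 34, 39, 38, 28, 17, 13, 19, 16, 11, 30; FIFO queue: 34 → 36 → 38 → 13 → 28 → 39 → 9 → 17 → 19 → 11 → 16

insert 34 → {34}
insert 36 → {36, 34}
remove-max → 36; now {34}
remove-max → 34; now {}
insert 38 → {38}
insert 13 → {38, 13}
insert 28 → {38, 28, 13}
insert 39 → {39, 38, 28, 13}
insert 9 → {39, 38, 28, 13, 9}
remove-max → 39; now {38, 28, 13, 9}
remove-max → 38; now {28, 13, 9}
insert 17 → {28, 17, 13, 9}
remove-max → 28; now {17, 13, 9}
remove-max → 17; now {13, 9}
remove-max → 13; now {9}
insert 19 → {19, 9}
remove-max → 19; now {9}
insert 11 → {11, 9}
insert 16 → {16, 11, 9}
remove-max → 16; now {11, 9}
remove-max → 11; now {9}
insert 12 → {12, 9}
insert 30 → {30, 12, 9}
remove-max → 30; now {12, 9}
insert 25 → {25, 12, 9}
insert 22 → {25, 22, 12, 9}
insert 8 → {25, 22, 12, 9, 8}
insert 14 → {25, 22, 14, 12, 9, 8}
insert 20 → {25, 22, 20, 14, 12, 9, 8}
insert 31 → {31, 25, 22, 20, 14, 12, 9, 8}
insert 24 → {31, 25, 24, 22, 20, 14, 12, 9, 8}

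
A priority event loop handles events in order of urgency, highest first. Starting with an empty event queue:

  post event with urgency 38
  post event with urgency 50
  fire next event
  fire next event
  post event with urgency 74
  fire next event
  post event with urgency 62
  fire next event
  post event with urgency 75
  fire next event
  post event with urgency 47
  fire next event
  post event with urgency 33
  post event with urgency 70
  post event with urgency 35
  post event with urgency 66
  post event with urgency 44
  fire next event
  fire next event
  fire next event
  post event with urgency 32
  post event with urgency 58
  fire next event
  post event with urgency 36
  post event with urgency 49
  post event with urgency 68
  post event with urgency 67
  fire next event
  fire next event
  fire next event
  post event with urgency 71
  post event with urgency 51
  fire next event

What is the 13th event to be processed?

insert 38 → {38}
insert 50 → {50, 38}
fire next event → 50; now {38}
fire next event → 38; now {}
insert 74 → {74}
fire next event → 74; now {}
insert 62 → {62}
fire next event → 62; now {}
insert 75 → {75}
fire next event → 75; now {}
insert 47 → {47}
fire next event → 47; now {}
insert 33 → {33}
insert 70 → {70, 33}
insert 35 → {70, 35, 33}
insert 66 → {70, 66, 35, 33}
insert 44 → {70, 66, 44, 35, 33}
fire next event → 70; now {66, 44, 35, 33}
fire next event → 66; now {44, 35, 33}
fire next event → 44; now {35, 33}
insert 32 → {35, 33, 32}
insert 58 → {58, 35, 33, 32}
fire next event → 58; now {35, 33, 32}
insert 36 → {36, 35, 33, 32}
insert 49 → {49, 36, 35, 33, 32}
insert 68 → {68, 49, 36, 35, 33, 32}
insert 67 → {68, 67, 49, 36, 35, 33, 32}
fire next event → 68; now {67, 49, 36, 35, 33, 32}
fire next event → 67; now {49, 36, 35, 33, 32}
fire next event → 49; now {36, 35, 33, 32}
insert 71 → {71, 36, 35, 33, 32}
insert 51 → {71, 51, 36, 35, 33, 32}
fire next event → 71; now {51, 36, 35, 33, 32}

49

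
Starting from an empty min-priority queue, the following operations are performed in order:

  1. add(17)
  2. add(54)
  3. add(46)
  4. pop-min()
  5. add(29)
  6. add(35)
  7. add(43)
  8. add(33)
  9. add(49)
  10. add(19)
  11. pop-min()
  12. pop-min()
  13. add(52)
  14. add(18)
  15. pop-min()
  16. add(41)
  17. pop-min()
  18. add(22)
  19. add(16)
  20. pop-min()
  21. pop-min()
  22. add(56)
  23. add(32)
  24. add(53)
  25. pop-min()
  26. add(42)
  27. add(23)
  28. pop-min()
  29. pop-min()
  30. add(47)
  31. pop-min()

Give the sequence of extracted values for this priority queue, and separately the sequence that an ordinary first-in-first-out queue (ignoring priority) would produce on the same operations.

priority queue: 17, 19, 29, 18, 33, 16, 22, 32, 23, 35, 41; FIFO queue: [17, 54, 46, 29, 35, 43, 33, 49, 19, 52, 18]

insert 17 → {17}
insert 54 → {17, 54}
insert 46 → {17, 46, 54}
pop-min → 17; now {46, 54}
insert 29 → {29, 46, 54}
insert 35 → {29, 35, 46, 54}
insert 43 → {29, 35, 43, 46, 54}
insert 33 → {29, 33, 35, 43, 46, 54}
insert 49 → {29, 33, 35, 43, 46, 49, 54}
insert 19 → {19, 29, 33, 35, 43, 46, 49, 54}
pop-min → 19; now {29, 33, 35, 43, 46, 49, 54}
pop-min → 29; now {33, 35, 43, 46, 49, 54}
insert 52 → {33, 35, 43, 46, 49, 52, 54}
insert 18 → {18, 33, 35, 43, 46, 49, 52, 54}
pop-min → 18; now {33, 35, 43, 46, 49, 52, 54}
insert 41 → {33, 35, 41, 43, 46, 49, 52, 54}
pop-min → 33; now {35, 41, 43, 46, 49, 52, 54}
insert 22 → {22, 35, 41, 43, 46, 49, 52, 54}
insert 16 → {16, 22, 35, 41, 43, 46, 49, 52, 54}
pop-min → 16; now {22, 35, 41, 43, 46, 49, 52, 54}
pop-min → 22; now {35, 41, 43, 46, 49, 52, 54}
insert 56 → {35, 41, 43, 46, 49, 52, 54, 56}
insert 32 → {32, 35, 41, 43, 46, 49, 52, 54, 56}
insert 53 → {32, 35, 41, 43, 46, 49, 52, 53, 54, 56}
pop-min → 32; now {35, 41, 43, 46, 49, 52, 53, 54, 56}
insert 42 → {35, 41, 42, 43, 46, 49, 52, 53, 54, 56}
insert 23 → {23, 35, 41, 42, 43, 46, 49, 52, 53, 54, 56}
pop-min → 23; now {35, 41, 42, 43, 46, 49, 52, 53, 54, 56}
pop-min → 35; now {41, 42, 43, 46, 49, 52, 53, 54, 56}
insert 47 → {41, 42, 43, 46, 47, 49, 52, 53, 54, 56}
pop-min → 41; now {42, 43, 46, 47, 49, 52, 53, 54, 56}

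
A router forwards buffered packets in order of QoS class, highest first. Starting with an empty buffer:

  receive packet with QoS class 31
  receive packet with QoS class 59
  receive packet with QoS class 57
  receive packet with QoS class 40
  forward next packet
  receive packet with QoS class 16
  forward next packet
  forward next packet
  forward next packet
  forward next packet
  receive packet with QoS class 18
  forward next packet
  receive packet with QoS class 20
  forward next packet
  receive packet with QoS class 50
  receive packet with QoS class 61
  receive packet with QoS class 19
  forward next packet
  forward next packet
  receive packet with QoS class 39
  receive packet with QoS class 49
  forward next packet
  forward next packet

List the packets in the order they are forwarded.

[59, 57, 40, 31, 16, 18, 20, 61, 50, 49, 39]

insert 31 → {31}
insert 59 → {59, 31}
insert 57 → {59, 57, 31}
insert 40 → {59, 57, 40, 31}
forward next packet → 59; now {57, 40, 31}
insert 16 → {57, 40, 31, 16}
forward next packet → 57; now {40, 31, 16}
forward next packet → 40; now {31, 16}
forward next packet → 31; now {16}
forward next packet → 16; now {}
insert 18 → {18}
forward next packet → 18; now {}
insert 20 → {20}
forward next packet → 20; now {}
insert 50 → {50}
insert 61 → {61, 50}
insert 19 → {61, 50, 19}
forward next packet → 61; now {50, 19}
forward next packet → 50; now {19}
insert 39 → {39, 19}
insert 49 → {49, 39, 19}
forward next packet → 49; now {39, 19}
forward next packet → 39; now {19}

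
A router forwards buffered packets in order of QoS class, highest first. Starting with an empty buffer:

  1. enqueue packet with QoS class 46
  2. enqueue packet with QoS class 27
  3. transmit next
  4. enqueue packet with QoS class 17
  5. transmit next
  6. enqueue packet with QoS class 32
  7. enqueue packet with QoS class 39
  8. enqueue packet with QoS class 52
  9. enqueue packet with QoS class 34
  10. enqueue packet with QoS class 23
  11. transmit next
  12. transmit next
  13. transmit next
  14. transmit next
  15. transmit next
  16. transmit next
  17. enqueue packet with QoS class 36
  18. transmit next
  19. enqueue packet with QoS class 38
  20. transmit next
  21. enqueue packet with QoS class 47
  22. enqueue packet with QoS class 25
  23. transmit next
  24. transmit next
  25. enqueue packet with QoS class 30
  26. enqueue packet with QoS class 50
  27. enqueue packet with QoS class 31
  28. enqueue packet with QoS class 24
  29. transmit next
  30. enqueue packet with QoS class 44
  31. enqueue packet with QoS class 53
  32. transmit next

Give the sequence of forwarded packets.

insert 46 → {46}
insert 27 → {46, 27}
transmit next → 46; now {27}
insert 17 → {27, 17}
transmit next → 27; now {17}
insert 32 → {32, 17}
insert 39 → {39, 32, 17}
insert 52 → {52, 39, 32, 17}
insert 34 → {52, 39, 34, 32, 17}
insert 23 → {52, 39, 34, 32, 23, 17}
transmit next → 52; now {39, 34, 32, 23, 17}
transmit next → 39; now {34, 32, 23, 17}
transmit next → 34; now {32, 23, 17}
transmit next → 32; now {23, 17}
transmit next → 23; now {17}
transmit next → 17; now {}
insert 36 → {36}
transmit next → 36; now {}
insert 38 → {38}
transmit next → 38; now {}
insert 47 → {47}
insert 25 → {47, 25}
transmit next → 47; now {25}
transmit next → 25; now {}
insert 30 → {30}
insert 50 → {50, 30}
insert 31 → {50, 31, 30}
insert 24 → {50, 31, 30, 24}
transmit next → 50; now {31, 30, 24}
insert 44 → {44, 31, 30, 24}
insert 53 → {53, 44, 31, 30, 24}
transmit next → 53; now {44, 31, 30, 24}

46 → 27 → 52 → 39 → 34 → 32 → 23 → 17 → 36 → 38 → 47 → 25 → 50 → 53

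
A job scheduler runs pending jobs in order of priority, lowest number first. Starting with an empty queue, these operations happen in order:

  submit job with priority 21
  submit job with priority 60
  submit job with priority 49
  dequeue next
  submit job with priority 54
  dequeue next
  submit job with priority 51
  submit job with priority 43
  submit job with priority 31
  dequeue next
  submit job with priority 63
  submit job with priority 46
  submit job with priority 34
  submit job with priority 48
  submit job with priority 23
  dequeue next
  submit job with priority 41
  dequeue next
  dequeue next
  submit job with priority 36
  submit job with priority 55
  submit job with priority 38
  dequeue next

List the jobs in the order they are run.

insert 21 → {21}
insert 60 → {21, 60}
insert 49 → {21, 49, 60}
dequeue next → 21; now {49, 60}
insert 54 → {49, 54, 60}
dequeue next → 49; now {54, 60}
insert 51 → {51, 54, 60}
insert 43 → {43, 51, 54, 60}
insert 31 → {31, 43, 51, 54, 60}
dequeue next → 31; now {43, 51, 54, 60}
insert 63 → {43, 51, 54, 60, 63}
insert 46 → {43, 46, 51, 54, 60, 63}
insert 34 → {34, 43, 46, 51, 54, 60, 63}
insert 48 → {34, 43, 46, 48, 51, 54, 60, 63}
insert 23 → {23, 34, 43, 46, 48, 51, 54, 60, 63}
dequeue next → 23; now {34, 43, 46, 48, 51, 54, 60, 63}
insert 41 → {34, 41, 43, 46, 48, 51, 54, 60, 63}
dequeue next → 34; now {41, 43, 46, 48, 51, 54, 60, 63}
dequeue next → 41; now {43, 46, 48, 51, 54, 60, 63}
insert 36 → {36, 43, 46, 48, 51, 54, 60, 63}
insert 55 → {36, 43, 46, 48, 51, 54, 55, 60, 63}
insert 38 → {36, 38, 43, 46, 48, 51, 54, 55, 60, 63}
dequeue next → 36; now {38, 43, 46, 48, 51, 54, 55, 60, 63}

21, 49, 31, 23, 34, 41, 36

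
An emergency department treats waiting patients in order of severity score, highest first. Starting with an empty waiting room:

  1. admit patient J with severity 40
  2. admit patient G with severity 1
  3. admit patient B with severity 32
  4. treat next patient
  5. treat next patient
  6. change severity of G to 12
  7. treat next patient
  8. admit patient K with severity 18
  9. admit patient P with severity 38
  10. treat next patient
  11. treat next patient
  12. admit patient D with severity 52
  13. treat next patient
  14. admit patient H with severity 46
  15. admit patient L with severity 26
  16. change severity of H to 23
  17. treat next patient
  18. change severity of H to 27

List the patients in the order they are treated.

add J (severity 40) → {J:40}
add G (severity 1) → {J:40, G:1}
add B (severity 32) → {J:40, B:32, G:1}
treat next patient → J; now {B:32, G:1}
treat next patient → B; now {G:1}
update G to severity 12 → {G:12}
treat next patient → G; now {}
add K (severity 18) → {K:18}
add P (severity 38) → {P:38, K:18}
treat next patient → P; now {K:18}
treat next patient → K; now {}
add D (severity 52) → {D:52}
treat next patient → D; now {}
add H (severity 46) → {H:46}
add L (severity 26) → {H:46, L:26}
update H to severity 23 → {L:26, H:23}
treat next patient → L; now {H:23}
update H to severity 27 → {H:27}

J → B → G → P → K → D → L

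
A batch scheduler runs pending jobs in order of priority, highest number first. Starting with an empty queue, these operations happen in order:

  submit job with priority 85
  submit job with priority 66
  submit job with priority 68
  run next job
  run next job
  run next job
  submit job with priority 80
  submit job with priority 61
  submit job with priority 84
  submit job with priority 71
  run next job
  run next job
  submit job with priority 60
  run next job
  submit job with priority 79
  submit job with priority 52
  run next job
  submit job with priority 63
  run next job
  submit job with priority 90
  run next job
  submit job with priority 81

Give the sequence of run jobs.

insert 85 → {85}
insert 66 → {85, 66}
insert 68 → {85, 68, 66}
run next job → 85; now {68, 66}
run next job → 68; now {66}
run next job → 66; now {}
insert 80 → {80}
insert 61 → {80, 61}
insert 84 → {84, 80, 61}
insert 71 → {84, 80, 71, 61}
run next job → 84; now {80, 71, 61}
run next job → 80; now {71, 61}
insert 60 → {71, 61, 60}
run next job → 71; now {61, 60}
insert 79 → {79, 61, 60}
insert 52 → {79, 61, 60, 52}
run next job → 79; now {61, 60, 52}
insert 63 → {63, 61, 60, 52}
run next job → 63; now {61, 60, 52}
insert 90 → {90, 61, 60, 52}
run next job → 90; now {61, 60, 52}
insert 81 → {81, 61, 60, 52}

85, 68, 66, 84, 80, 71, 79, 63, 90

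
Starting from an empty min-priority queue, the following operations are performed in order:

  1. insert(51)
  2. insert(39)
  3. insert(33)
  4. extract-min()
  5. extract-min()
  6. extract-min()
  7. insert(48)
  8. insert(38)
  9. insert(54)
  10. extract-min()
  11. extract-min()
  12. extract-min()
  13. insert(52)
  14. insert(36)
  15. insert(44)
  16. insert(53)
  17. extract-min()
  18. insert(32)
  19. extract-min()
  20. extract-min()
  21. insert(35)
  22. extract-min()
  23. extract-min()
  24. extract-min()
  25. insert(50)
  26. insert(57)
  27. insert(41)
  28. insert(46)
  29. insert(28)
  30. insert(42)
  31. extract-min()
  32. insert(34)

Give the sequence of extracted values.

33 → 39 → 51 → 38 → 48 → 54 → 36 → 32 → 44 → 35 → 52 → 53 → 28

insert 51 → {51}
insert 39 → {39, 51}
insert 33 → {33, 39, 51}
extract-min → 33; now {39, 51}
extract-min → 39; now {51}
extract-min → 51; now {}
insert 48 → {48}
insert 38 → {38, 48}
insert 54 → {38, 48, 54}
extract-min → 38; now {48, 54}
extract-min → 48; now {54}
extract-min → 54; now {}
insert 52 → {52}
insert 36 → {36, 52}
insert 44 → {36, 44, 52}
insert 53 → {36, 44, 52, 53}
extract-min → 36; now {44, 52, 53}
insert 32 → {32, 44, 52, 53}
extract-min → 32; now {44, 52, 53}
extract-min → 44; now {52, 53}
insert 35 → {35, 52, 53}
extract-min → 35; now {52, 53}
extract-min → 52; now {53}
extract-min → 53; now {}
insert 50 → {50}
insert 57 → {50, 57}
insert 41 → {41, 50, 57}
insert 46 → {41, 46, 50, 57}
insert 28 → {28, 41, 46, 50, 57}
insert 42 → {28, 41, 42, 46, 50, 57}
extract-min → 28; now {41, 42, 46, 50, 57}
insert 34 → {34, 41, 42, 46, 50, 57}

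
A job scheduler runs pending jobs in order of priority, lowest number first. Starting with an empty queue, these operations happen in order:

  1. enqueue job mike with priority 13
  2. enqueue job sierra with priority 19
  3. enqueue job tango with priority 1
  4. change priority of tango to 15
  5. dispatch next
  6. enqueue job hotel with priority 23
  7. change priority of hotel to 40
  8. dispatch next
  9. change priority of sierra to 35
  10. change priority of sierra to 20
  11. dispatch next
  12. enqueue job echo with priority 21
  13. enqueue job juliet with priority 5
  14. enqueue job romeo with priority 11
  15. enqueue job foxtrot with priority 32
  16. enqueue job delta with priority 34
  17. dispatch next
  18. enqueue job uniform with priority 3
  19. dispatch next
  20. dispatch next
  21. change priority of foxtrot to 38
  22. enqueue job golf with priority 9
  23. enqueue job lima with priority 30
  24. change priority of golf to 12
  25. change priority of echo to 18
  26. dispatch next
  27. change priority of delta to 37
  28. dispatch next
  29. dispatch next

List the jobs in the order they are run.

mike, tango, sierra, juliet, uniform, romeo, golf, echo, lima

add mike (priority 13) → {mike:13}
add sierra (priority 19) → {mike:13, sierra:19}
add tango (priority 1) → {tango:1, mike:13, sierra:19}
update tango to priority 15 → {mike:13, tango:15, sierra:19}
dispatch next → mike; now {tango:15, sierra:19}
add hotel (priority 23) → {tango:15, sierra:19, hotel:23}
update hotel to priority 40 → {tango:15, sierra:19, hotel:40}
dispatch next → tango; now {sierra:19, hotel:40}
update sierra to priority 35 → {sierra:35, hotel:40}
update sierra to priority 20 → {sierra:20, hotel:40}
dispatch next → sierra; now {hotel:40}
add echo (priority 21) → {echo:21, hotel:40}
add juliet (priority 5) → {juliet:5, echo:21, hotel:40}
add romeo (priority 11) → {juliet:5, romeo:11, echo:21, hotel:40}
add foxtrot (priority 32) → {juliet:5, romeo:11, echo:21, foxtrot:32, hotel:40}
add delta (priority 34) → {juliet:5, romeo:11, echo:21, foxtrot:32, delta:34, hotel:40}
dispatch next → juliet; now {romeo:11, echo:21, foxtrot:32, delta:34, hotel:40}
add uniform (priority 3) → {uniform:3, romeo:11, echo:21, foxtrot:32, delta:34, hotel:40}
dispatch next → uniform; now {romeo:11, echo:21, foxtrot:32, delta:34, hotel:40}
dispatch next → romeo; now {echo:21, foxtrot:32, delta:34, hotel:40}
update foxtrot to priority 38 → {echo:21, delta:34, foxtrot:38, hotel:40}
add golf (priority 9) → {golf:9, echo:21, delta:34, foxtrot:38, hotel:40}
add lima (priority 30) → {golf:9, echo:21, lima:30, delta:34, foxtrot:38, hotel:40}
update golf to priority 12 → {golf:12, echo:21, lima:30, delta:34, foxtrot:38, hotel:40}
update echo to priority 18 → {golf:12, echo:18, lima:30, delta:34, foxtrot:38, hotel:40}
dispatch next → golf; now {echo:18, lima:30, delta:34, foxtrot:38, hotel:40}
update delta to priority 37 → {echo:18, lima:30, delta:37, foxtrot:38, hotel:40}
dispatch next → echo; now {lima:30, delta:37, foxtrot:38, hotel:40}
dispatch next → lima; now {delta:37, foxtrot:38, hotel:40}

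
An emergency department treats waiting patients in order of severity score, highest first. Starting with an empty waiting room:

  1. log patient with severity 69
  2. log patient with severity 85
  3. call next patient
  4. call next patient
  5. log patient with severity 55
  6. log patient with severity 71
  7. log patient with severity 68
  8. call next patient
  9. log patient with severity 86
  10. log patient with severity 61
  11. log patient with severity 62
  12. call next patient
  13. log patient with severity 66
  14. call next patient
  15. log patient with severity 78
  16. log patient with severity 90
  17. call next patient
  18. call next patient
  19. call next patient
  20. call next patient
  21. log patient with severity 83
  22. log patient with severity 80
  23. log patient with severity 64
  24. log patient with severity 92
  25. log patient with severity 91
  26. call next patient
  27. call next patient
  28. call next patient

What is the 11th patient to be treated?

91

insert 69 → {69}
insert 85 → {85, 69}
call next patient → 85; now {69}
call next patient → 69; now {}
insert 55 → {55}
insert 71 → {71, 55}
insert 68 → {71, 68, 55}
call next patient → 71; now {68, 55}
insert 86 → {86, 68, 55}
insert 61 → {86, 68, 61, 55}
insert 62 → {86, 68, 62, 61, 55}
call next patient → 86; now {68, 62, 61, 55}
insert 66 → {68, 66, 62, 61, 55}
call next patient → 68; now {66, 62, 61, 55}
insert 78 → {78, 66, 62, 61, 55}
insert 90 → {90, 78, 66, 62, 61, 55}
call next patient → 90; now {78, 66, 62, 61, 55}
call next patient → 78; now {66, 62, 61, 55}
call next patient → 66; now {62, 61, 55}
call next patient → 62; now {61, 55}
insert 83 → {83, 61, 55}
insert 80 → {83, 80, 61, 55}
insert 64 → {83, 80, 64, 61, 55}
insert 92 → {92, 83, 80, 64, 61, 55}
insert 91 → {92, 91, 83, 80, 64, 61, 55}
call next patient → 92; now {91, 83, 80, 64, 61, 55}
call next patient → 91; now {83, 80, 64, 61, 55}
call next patient → 83; now {80, 64, 61, 55}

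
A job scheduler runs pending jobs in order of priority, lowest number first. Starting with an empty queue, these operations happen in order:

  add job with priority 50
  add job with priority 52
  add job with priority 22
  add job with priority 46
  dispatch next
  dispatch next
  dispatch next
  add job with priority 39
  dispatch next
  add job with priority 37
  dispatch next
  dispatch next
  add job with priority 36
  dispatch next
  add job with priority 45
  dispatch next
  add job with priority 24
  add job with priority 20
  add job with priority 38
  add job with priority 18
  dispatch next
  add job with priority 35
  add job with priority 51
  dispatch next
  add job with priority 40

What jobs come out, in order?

insert 50 → {50}
insert 52 → {50, 52}
insert 22 → {22, 50, 52}
insert 46 → {22, 46, 50, 52}
dispatch next → 22; now {46, 50, 52}
dispatch next → 46; now {50, 52}
dispatch next → 50; now {52}
insert 39 → {39, 52}
dispatch next → 39; now {52}
insert 37 → {37, 52}
dispatch next → 37; now {52}
dispatch next → 52; now {}
insert 36 → {36}
dispatch next → 36; now {}
insert 45 → {45}
dispatch next → 45; now {}
insert 24 → {24}
insert 20 → {20, 24}
insert 38 → {20, 24, 38}
insert 18 → {18, 20, 24, 38}
dispatch next → 18; now {20, 24, 38}
insert 35 → {20, 24, 35, 38}
insert 51 → {20, 24, 35, 38, 51}
dispatch next → 20; now {24, 35, 38, 51}
insert 40 → {24, 35, 38, 40, 51}

22 → 46 → 50 → 39 → 37 → 52 → 36 → 45 → 18 → 20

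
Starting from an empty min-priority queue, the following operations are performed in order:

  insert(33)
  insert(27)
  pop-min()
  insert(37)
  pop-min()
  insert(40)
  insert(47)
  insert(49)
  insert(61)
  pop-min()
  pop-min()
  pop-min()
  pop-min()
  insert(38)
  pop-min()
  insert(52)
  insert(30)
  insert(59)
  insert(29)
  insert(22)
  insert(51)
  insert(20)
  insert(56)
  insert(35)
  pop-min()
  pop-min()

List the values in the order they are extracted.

27, 33, 37, 40, 47, 49, 38, 20, 22

insert 33 → {33}
insert 27 → {27, 33}
pop-min → 27; now {33}
insert 37 → {33, 37}
pop-min → 33; now {37}
insert 40 → {37, 40}
insert 47 → {37, 40, 47}
insert 49 → {37, 40, 47, 49}
insert 61 → {37, 40, 47, 49, 61}
pop-min → 37; now {40, 47, 49, 61}
pop-min → 40; now {47, 49, 61}
pop-min → 47; now {49, 61}
pop-min → 49; now {61}
insert 38 → {38, 61}
pop-min → 38; now {61}
insert 52 → {52, 61}
insert 30 → {30, 52, 61}
insert 59 → {30, 52, 59, 61}
insert 29 → {29, 30, 52, 59, 61}
insert 22 → {22, 29, 30, 52, 59, 61}
insert 51 → {22, 29, 30, 51, 52, 59, 61}
insert 20 → {20, 22, 29, 30, 51, 52, 59, 61}
insert 56 → {20, 22, 29, 30, 51, 52, 56, 59, 61}
insert 35 → {20, 22, 29, 30, 35, 51, 52, 56, 59, 61}
pop-min → 20; now {22, 29, 30, 35, 51, 52, 56, 59, 61}
pop-min → 22; now {29, 30, 35, 51, 52, 56, 59, 61}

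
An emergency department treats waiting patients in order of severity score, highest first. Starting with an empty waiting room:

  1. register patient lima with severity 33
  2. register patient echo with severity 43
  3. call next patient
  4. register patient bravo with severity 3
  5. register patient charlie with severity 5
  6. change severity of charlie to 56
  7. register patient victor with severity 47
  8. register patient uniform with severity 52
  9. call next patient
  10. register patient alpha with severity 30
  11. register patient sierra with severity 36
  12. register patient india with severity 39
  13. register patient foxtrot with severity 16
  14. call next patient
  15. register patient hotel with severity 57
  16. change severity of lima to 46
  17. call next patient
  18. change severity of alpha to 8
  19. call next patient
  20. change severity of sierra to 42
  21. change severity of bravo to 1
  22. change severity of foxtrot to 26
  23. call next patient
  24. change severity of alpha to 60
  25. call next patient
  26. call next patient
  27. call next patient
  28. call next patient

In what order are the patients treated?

echo → charlie → uniform → hotel → victor → lima → alpha → sierra → india → foxtrot

add lima (severity 33) → {lima:33}
add echo (severity 43) → {echo:43, lima:33}
call next patient → echo; now {lima:33}
add bravo (severity 3) → {lima:33, bravo:3}
add charlie (severity 5) → {lima:33, charlie:5, bravo:3}
update charlie to severity 56 → {charlie:56, lima:33, bravo:3}
add victor (severity 47) → {charlie:56, victor:47, lima:33, bravo:3}
add uniform (severity 52) → {charlie:56, uniform:52, victor:47, lima:33, bravo:3}
call next patient → charlie; now {uniform:52, victor:47, lima:33, bravo:3}
add alpha (severity 30) → {uniform:52, victor:47, lima:33, alpha:30, bravo:3}
add sierra (severity 36) → {uniform:52, victor:47, sierra:36, lima:33, alpha:30, bravo:3}
add india (severity 39) → {uniform:52, victor:47, india:39, sierra:36, lima:33, alpha:30, bravo:3}
add foxtrot (severity 16) → {uniform:52, victor:47, india:39, sierra:36, lima:33, alpha:30, foxtrot:16, bravo:3}
call next patient → uniform; now {victor:47, india:39, sierra:36, lima:33, alpha:30, foxtrot:16, bravo:3}
add hotel (severity 57) → {hotel:57, victor:47, india:39, sierra:36, lima:33, alpha:30, foxtrot:16, bravo:3}
update lima to severity 46 → {hotel:57, victor:47, lima:46, india:39, sierra:36, alpha:30, foxtrot:16, bravo:3}
call next patient → hotel; now {victor:47, lima:46, india:39, sierra:36, alpha:30, foxtrot:16, bravo:3}
update alpha to severity 8 → {victor:47, lima:46, india:39, sierra:36, foxtrot:16, alpha:8, bravo:3}
call next patient → victor; now {lima:46, india:39, sierra:36, foxtrot:16, alpha:8, bravo:3}
update sierra to severity 42 → {lima:46, sierra:42, india:39, foxtrot:16, alpha:8, bravo:3}
update bravo to severity 1 → {lima:46, sierra:42, india:39, foxtrot:16, alpha:8, bravo:1}
update foxtrot to severity 26 → {lima:46, sierra:42, india:39, foxtrot:26, alpha:8, bravo:1}
call next patient → lima; now {sierra:42, india:39, foxtrot:26, alpha:8, bravo:1}
update alpha to severity 60 → {alpha:60, sierra:42, india:39, foxtrot:26, bravo:1}
call next patient → alpha; now {sierra:42, india:39, foxtrot:26, bravo:1}
call next patient → sierra; now {india:39, foxtrot:26, bravo:1}
call next patient → india; now {foxtrot:26, bravo:1}
call next patient → foxtrot; now {bravo:1}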